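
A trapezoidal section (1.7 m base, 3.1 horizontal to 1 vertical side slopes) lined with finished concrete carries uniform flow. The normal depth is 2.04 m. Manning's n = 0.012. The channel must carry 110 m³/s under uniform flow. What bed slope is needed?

S = 0.00578

With bottom width b = 1.7 m and side slope z = 3.1: A = (b + zy)y = (1.7 + 3.1×2.04)×2.04 = 16.37 m²; P = b + 2y√(1+z²) = 1.7 + 2×2.04×3.257 = 14.99 m.
Hydraulic radius R = A/P = 16.37/14.99 = 1.092 m.
From Manning's equation, S = [nQ / (1 A R^(2/3))]² = [0.012 × 110 / (1 × 16.37 × 1.092^(2/3))]² = 0.00578.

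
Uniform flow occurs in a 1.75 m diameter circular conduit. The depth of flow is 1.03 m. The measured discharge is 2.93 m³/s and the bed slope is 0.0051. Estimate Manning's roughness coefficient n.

For a circular section of diameter D = 1.75 m at depth y = 1.03 m, the central angle is θ = 2 arccos(1 − 2y/D) = 3.498 rad. Then A = (D²/8)(θ − sin θ) = 1.472 m² and P = Dθ/2 = 3.061 m.
Hydraulic radius R = A/P = 1.472/3.061 = 0.4811 m.
Rearranging Manning's equation: n = (1/Q) A R^(2/3) S^(1/2) = (1/2.93) × 1.472 × 0.4811^(2/3) × √0.0051 = 0.022.

n = 0.022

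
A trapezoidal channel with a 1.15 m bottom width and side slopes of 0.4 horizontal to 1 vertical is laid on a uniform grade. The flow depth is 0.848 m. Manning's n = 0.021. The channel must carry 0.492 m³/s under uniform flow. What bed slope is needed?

With bottom width b = 1.15 m and side slope z = 0.4: A = (b + zy)y = (1.15 + 0.4×0.848)×0.848 = 1.263 m²; P = b + 2y√(1+z²) = 1.15 + 2×0.848×1.077 = 2.977 m.
Hydraulic radius R = A/P = 1.263/2.977 = 0.4242 m.
From Manning's equation, S = [nQ / (1 A R^(2/3))]² = [0.021 × 0.492 / (1 × 1.263 × 0.4242^(2/3))]² = 0.00021.

S = 0.00021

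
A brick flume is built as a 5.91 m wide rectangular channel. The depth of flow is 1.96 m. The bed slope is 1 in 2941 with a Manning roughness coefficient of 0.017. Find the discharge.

Flow area A = b·y = 5.91 × 1.96 = 11.58 m². Wetted perimeter P = b + 2y = 5.91 + 2×1.96 = 9.83 m.
Hydraulic radius R = A/P = 11.58/9.83 = 1.178 m.
Manning's equation: Q = (1/n) A R^(2/3) S^(1/2) = (1/0.017) × 11.58 × 1.178^(2/3) × 0.00034^(1/2) = 14 m³/s.

Q = 14 m³/s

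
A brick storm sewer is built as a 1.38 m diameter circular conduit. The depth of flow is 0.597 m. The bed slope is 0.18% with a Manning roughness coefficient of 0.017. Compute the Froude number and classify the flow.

For a circular section of diameter D = 1.38 m at depth y = 0.597 m, the central angle is θ = 2 arccos(1 − 2y/D) = 2.871 rad. Then A = (D²/8)(θ − sin θ) = 0.6199 m² and P = Dθ/2 = 1.981 m.
Hydraulic radius R = A/P = 0.6199/1.981 = 0.3129 m.
V = (1/n) R^(2/3) √S = (1/0.017) × 0.3129^(2/3) × √0.0018 = 1.15 m/s. Hydraulic depth D_h = A/T = 0.6199/1.367 = 0.4533 m.
Froude number Fr = V/√(g·D_h) = 1.15/√(9.81×0.4533) = 0.545, which is less than 1, so the flow is subcritical.

subcritical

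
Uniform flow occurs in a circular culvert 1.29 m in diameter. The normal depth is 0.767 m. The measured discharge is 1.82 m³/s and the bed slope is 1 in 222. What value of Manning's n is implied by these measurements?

For a circular section of diameter D = 1.29 m at depth y = 0.767 m, the central angle is θ = 2 arccos(1 − 2y/D) = 3.522 rad. Then A = (D²/8)(θ − sin θ) = 0.8099 m² and P = Dθ/2 = 2.272 m.
Hydraulic radius R = A/P = 0.8099/2.272 = 0.3565 m.
Rearranging Manning's equation: n = (1/Q) A R^(2/3) S^(1/2) = (1/1.82) × 0.8099 × 0.3565^(2/3) × √0.004505 = 0.015.

n = 0.015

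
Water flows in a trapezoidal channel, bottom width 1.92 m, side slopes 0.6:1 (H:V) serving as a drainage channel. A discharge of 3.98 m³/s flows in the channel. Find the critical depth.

At critical depth, Q² T / (g A³) = 1, i.e. A³/T = Q²/g = 3.98²/9.81 = 1.615.
Try y = 0.497 m: A³/T = 0.5325 — low.
Try y = 0.805 m: A³/T = 2.508 — high.
Try y = 0.703 m: A³/T = 1.615 — matches.

y_c = 0.703 m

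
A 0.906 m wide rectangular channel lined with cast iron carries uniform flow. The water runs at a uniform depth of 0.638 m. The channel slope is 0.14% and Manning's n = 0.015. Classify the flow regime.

subcritical

Flow area A = b·y = 0.906 × 0.638 = 0.578 m². Wetted perimeter P = b + 2y = 0.906 + 2×0.638 = 2.182 m.
Hydraulic radius R = A/P = 0.578/2.182 = 0.2649 m.
V = (1/n) R^(2/3) √S = (1/0.015) × 0.2649^(2/3) × √0.0014 = 1.029 m/s. Hydraulic depth D_h = A/T = 0.578/0.906 = 0.638 m.
Froude number Fr = V/√(g·D_h) = 1.029/√(9.81×0.638) = 0.411, which is less than 1, so the flow is subcritical.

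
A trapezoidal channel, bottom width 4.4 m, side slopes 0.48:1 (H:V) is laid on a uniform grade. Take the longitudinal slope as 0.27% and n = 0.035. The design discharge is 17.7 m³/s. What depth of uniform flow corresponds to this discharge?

y_n = 1.97 m

Manning's equation rearranged: A R^(2/3) = nQ / (1·√S) = 0.035 × 17.7 / (√0.0027) = 11.92.
At y = 1.35 m: A R^(2/3) = 6.454 — short.
At y = 2.52 m: A R^(2/3) = 17.82 — over.
At y = 1.97 m: A R^(2/3) = 11.9 — matches.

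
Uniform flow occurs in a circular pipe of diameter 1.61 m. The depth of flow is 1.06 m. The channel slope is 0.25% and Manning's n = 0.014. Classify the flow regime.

For a circular section of diameter D = 1.61 m at depth y = 1.06 m, the central angle is θ = 2 arccos(1 − 2y/D) = 3.786 rad. Then A = (D²/8)(θ − sin θ) = 1.421 m² and P = Dθ/2 = 3.048 m.
Hydraulic radius R = A/P = 1.421/3.048 = 0.4664 m.
V = (1/n) R^(2/3) √S = (1/0.014) × 0.4664^(2/3) × √0.0025 = 2.148 m/s. Hydraulic depth D_h = A/T = 1.421/1.527 = 0.9309 m.
Froude number Fr = V/√(g·D_h) = 2.148/√(9.81×0.9309) = 0.711, which is less than 1, so the flow is subcritical.

subcritical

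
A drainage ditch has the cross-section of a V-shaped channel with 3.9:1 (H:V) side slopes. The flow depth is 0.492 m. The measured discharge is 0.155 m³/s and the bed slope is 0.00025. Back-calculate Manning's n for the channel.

n = 0.037

For a triangular section with side slope z = 3.9: A = zy² = 3.9×0.492² = 0.944 m²; P = 2y√(1+z²) = 2×0.492×4.026 = 3.962 m.
Hydraulic radius R = A/P = 0.944/3.962 = 0.2383 m.
Rearranging Manning's equation: n = (1/Q) A R^(2/3) S^(1/2) = (1/0.155) × 0.944 × 0.2383^(2/3) × √0.00025 = 0.037.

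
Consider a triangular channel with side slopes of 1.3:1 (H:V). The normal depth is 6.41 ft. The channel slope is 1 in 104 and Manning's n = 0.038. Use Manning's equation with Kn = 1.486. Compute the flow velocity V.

For a triangular section with side slope z = 1.3: A = zy² = 1.3×6.41² = 53.41 ft²; P = 2y√(1+z²) = 2×6.41×1.64 = 21.03 ft.
Hydraulic radius R = A/P = 53.41/21.03 = 2.54 ft.
From Manning's equation, V = (1.486/n) R^(2/3) S^(1/2) = (1.486/0.038) × 2.54^(2/3) × 0.009615^(1/2) = 7.14 ft/s.

V = 7.14 ft/s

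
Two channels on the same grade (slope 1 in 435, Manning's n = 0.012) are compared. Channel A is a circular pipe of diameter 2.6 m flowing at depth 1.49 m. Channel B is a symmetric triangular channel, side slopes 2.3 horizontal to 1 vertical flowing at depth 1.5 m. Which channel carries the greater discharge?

channel B

Channel A: For a circular section of diameter D = 2.6 m at depth y = 1.49 m, the central angle is θ = 2 arccos(1 − 2y/D) = 3.435 rad. Then A = (D²/8)(θ − sin θ) = 3.147 m² and P = Dθ/2 = 4.465 m. Hydraulic radius R = A/P = 3.147/4.465 = 0.7047 m. Q_A = (1/0.012)·3.147·0.7047^(2/3)·√0.002299 = 9.957 m³/s.
Channel B: For a triangular section with side slope z = 2.3: A = zy² = 2.3×1.5² = 5.175 m²; P = 2y√(1+z²) = 2×1.5×2.508 = 7.524 m. Hydraulic radius R = A/P = 5.175/7.524 = 0.6878 m. Q_B = (1/0.012)·5.175·0.6878^(2/3)·√0.002299 = 16.11 m³/s.
Q_A = 9.957 m³/s vs Q_B = 16.11 m³/s, so channel B carries more.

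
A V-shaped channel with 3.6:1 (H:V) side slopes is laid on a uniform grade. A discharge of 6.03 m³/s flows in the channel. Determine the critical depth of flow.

At critical depth, Q² T / (g A³) = 1, i.e. A³/T = Q²/g = 6.03²/9.81 = 3.707.
Trying y = 0.999 m: A³/T = 6.448 — too large.
Trying y = 0.894 m: A³/T = 3.701 — ≈ 3.707.

y_c = 0.894 m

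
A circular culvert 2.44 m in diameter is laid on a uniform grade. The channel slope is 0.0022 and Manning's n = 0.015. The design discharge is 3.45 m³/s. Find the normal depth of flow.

y_n = 0.962 m

Manning's equation rearranged: A R^(2/3) = nQ / (1·√S) = 0.015 × 3.45 / (√0.0022) = 1.103.
At y = 1.09 m: A R^(2/3) = 1.383 — too large.
At y = 0.83 m: A R^(2/3) = 0.8379 — too small.
At y = 0.962 m: A R^(2/3) = 1.104 — close enough.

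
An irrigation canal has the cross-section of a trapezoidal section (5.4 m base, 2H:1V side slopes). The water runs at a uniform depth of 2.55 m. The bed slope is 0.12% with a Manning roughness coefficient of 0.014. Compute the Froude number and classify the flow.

With bottom width b = 5.4 m and side slope z = 2: A = (b + zy)y = (5.4 + 2×2.55)×2.55 = 26.77 m²; P = b + 2y√(1+z²) = 5.4 + 2×2.55×2.236 = 16.8 m.
Hydraulic radius R = A/P = 26.77/16.8 = 1.593 m.
V = (1/n) R^(2/3) √S = (1/0.014) × 1.593^(2/3) × √0.0012 = 3.376 m/s. Hydraulic depth D_h = A/T = 26.77/15.6 = 1.716 m.
Froude number Fr = V/√(g·D_h) = 3.376/√(9.81×1.716) = 0.823, which is less than 1, so the flow is subcritical.

subcritical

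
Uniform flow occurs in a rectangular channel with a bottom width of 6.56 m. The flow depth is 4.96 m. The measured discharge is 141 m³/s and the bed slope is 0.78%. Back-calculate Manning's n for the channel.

Flow area A = b·y = 6.56 × 4.96 = 32.54 m². Wetted perimeter P = b + 2y = 6.56 + 2×4.96 = 16.48 m.
Hydraulic radius R = A/P = 32.54/16.48 = 1.974 m.
Rearranging Manning's equation: n = (1/Q) A R^(2/3) S^(1/2) = (1/141) × 32.54 × 1.974^(2/3) × √0.0078 = 0.0321.

n = 0.0321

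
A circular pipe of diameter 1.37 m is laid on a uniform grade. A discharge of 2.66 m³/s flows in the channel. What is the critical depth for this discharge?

At critical depth, Q² T / (g A³) = 1, i.e. A³/T = Q²/g = 2.66²/9.81 = 0.7213.
Try y = 0.942 m: A³/T = 0.9939 — too large.
Try y = 0.773 m: A³/T = 0.4637 — too small.
Try y = 0.867 m: A³/T = 0.7201 — ≈ 0.7213.

y_c = 0.867 m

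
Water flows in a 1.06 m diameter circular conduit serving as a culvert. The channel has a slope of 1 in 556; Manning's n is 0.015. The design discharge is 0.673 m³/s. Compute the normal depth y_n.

y_n = 0.625 m

Manning's equation rearranged: A R^(2/3) = nQ / (1·√S) = 0.015 × 0.673 / (√0.001799) = 0.238.
Try y = 0.481 m: A R^(2/3) = 0.1539 — short.
Try y = 0.625 m: A R^(2/3) = 0.2381 — close enough.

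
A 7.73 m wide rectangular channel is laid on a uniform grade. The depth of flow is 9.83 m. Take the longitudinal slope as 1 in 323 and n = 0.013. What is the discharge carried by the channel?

Flow area A = b·y = 7.73 × 9.83 = 75.99 m². Wetted perimeter P = b + 2y = 7.73 + 2×9.83 = 27.39 m.
Hydraulic radius R = A/P = 75.99/27.39 = 2.774 m.
Manning's equation: Q = (1/n) A R^(2/3) S^(1/2) = (1/0.013) × 75.99 × 2.774^(2/3) × 0.003096^(1/2) = 642 m³/s.

Q = 642 m³/s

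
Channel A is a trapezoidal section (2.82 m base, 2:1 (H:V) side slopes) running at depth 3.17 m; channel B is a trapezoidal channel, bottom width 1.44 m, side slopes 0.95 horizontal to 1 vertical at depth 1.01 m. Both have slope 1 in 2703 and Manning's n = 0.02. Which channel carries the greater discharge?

Channel A: With bottom width b = 2.82 m and side slope z = 2: A = (b + zy)y = (2.82 + 2×3.17)×3.17 = 29.04 m²; P = b + 2y√(1+z²) = 2.82 + 2×3.17×2.236 = 17 m. Hydraulic radius R = A/P = 29.04/17 = 1.708 m. Q_A = (1/0.02)·29.04·1.708^(2/3)·√0.00037 = 39.91 m³/s.
Channel B: With bottom width b = 1.44 m and side slope z = 0.95: A = (b + zy)y = (1.44 + 0.95×1.01)×1.01 = 2.423 m²; P = b + 2y√(1+z²) = 1.44 + 2×1.01×1.379 = 4.226 m. Hydraulic radius R = A/P = 2.423/4.226 = 0.5734 m. Q_B = (1/0.02)·2.423·0.5734^(2/3)·√0.00037 = 1.609 m³/s.
Q_A = 39.91 m³/s vs Q_B = 1.609 m³/s, so channel A carries more.

channel A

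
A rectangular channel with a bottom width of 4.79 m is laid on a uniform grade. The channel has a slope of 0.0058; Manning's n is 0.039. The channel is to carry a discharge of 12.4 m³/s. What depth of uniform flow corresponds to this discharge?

Manning's equation rearranged: A R^(2/3) = nQ / (1·√S) = 0.039 × 12.4 / (√0.0058) = 6.35.
Trying y = 1.79 m: A R^(2/3) = 8.713 — over.
Trying y = 1.15 m: A R^(2/3) = 4.655 — short.
Trying y = 1.43 m: A R^(2/3) = 6.363 — matches.

y_n = 1.43 m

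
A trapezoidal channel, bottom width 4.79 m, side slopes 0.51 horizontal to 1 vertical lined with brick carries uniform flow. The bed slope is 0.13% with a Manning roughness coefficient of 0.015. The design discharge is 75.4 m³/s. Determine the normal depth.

y_n = 3.32 m

Manning's equation rearranged: A R^(2/3) = nQ / (1·√S) = 0.015 × 75.4 / (√0.0013) = 31.37.
At y = 2.53 m: A R^(2/3) = 19.88 — low.
At y = 4.1 m: A R^(2/3) = 45.02 — high.
At y = 3.32 m: A R^(2/3) = 31.35 — ≈ 31.37.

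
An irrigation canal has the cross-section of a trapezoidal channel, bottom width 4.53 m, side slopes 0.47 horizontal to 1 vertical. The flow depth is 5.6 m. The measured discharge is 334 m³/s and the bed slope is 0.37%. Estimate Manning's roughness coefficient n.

n = 0.013

With bottom width b = 4.53 m and side slope z = 0.47: A = (b + zy)y = (4.53 + 0.47×5.6)×5.6 = 40.11 m²; P = b + 2y√(1+z²) = 4.53 + 2×5.6×1.105 = 16.91 m.
Hydraulic radius R = A/P = 40.11/16.91 = 2.372 m.
Rearranging Manning's equation: n = (1/Q) A R^(2/3) S^(1/2) = (1/334) × 40.11 × 2.372^(2/3) × √0.0037 = 0.013.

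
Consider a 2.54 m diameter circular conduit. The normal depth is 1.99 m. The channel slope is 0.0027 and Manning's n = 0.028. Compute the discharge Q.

For a circular section of diameter D = 2.54 m at depth y = 1.99 m, the central angle is θ = 2 arccos(1 − 2y/D) = 4.347 rad. Then A = (D²/8)(θ − sin θ) = 4.259 m² and P = Dθ/2 = 5.521 m.
Hydraulic radius R = A/P = 4.259/5.521 = 0.7714 m.
Manning's equation: Q = (1/n) A R^(2/3) S^(1/2) = (1/0.028) × 4.259 × 0.7714^(2/3) × 0.0027^(1/2) = 6.65 m³/s.

Q = 6.65 m³/s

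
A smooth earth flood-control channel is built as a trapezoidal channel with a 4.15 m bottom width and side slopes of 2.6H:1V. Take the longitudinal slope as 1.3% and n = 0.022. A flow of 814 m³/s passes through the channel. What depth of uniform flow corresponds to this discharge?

Manning's equation rearranged: A R^(2/3) = nQ / (1·√S) = 0.022 × 814 / (√0.013) = 157.1.
Trying y = 5.65 m: A R^(2/3) = 220.8 — too large.
Trying y = 4.89 m: A R^(2/3) = 157 — matches.

y_n = 4.89 m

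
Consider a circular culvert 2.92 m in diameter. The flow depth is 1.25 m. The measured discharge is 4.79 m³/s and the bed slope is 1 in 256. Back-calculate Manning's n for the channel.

For a circular section of diameter D = 2.92 m at depth y = 1.25 m, the central angle is θ = 2 arccos(1 − 2y/D) = 2.853 rad. Then A = (D²/8)(θ − sin θ) = 2.737 m² and P = Dθ/2 = 4.165 m.
Hydraulic radius R = A/P = 2.737/4.165 = 0.6572 m.
Rearranging Manning's equation: n = (1/Q) A R^(2/3) S^(1/2) = (1/4.79) × 2.737 × 0.6572^(2/3) × √0.003906 = 0.027.

n = 0.027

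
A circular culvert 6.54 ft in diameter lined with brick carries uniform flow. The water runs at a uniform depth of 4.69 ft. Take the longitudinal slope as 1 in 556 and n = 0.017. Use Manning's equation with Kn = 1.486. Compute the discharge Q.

Q = 149 ft³/s

For a circular section of diameter D = 6.54 ft at depth y = 4.69 ft, the central angle is θ = 2 arccos(1 − 2y/D) = 4.04 rad. Then A = (D²/8)(θ − sin θ) = 25.78 ft² and P = Dθ/2 = 13.21 ft.
Hydraulic radius R = A/P = 25.78/13.21 = 1.952 ft.
Manning's equation: Q = (1.486/n) A R^(2/3) S^(1/2) = (1.486/0.017) × 25.78 × 1.952^(2/3) × 0.001799^(1/2) = 149 ft³/s.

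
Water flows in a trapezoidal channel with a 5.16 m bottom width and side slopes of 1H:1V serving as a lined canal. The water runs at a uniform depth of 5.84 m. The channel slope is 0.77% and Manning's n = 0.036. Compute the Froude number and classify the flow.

With bottom width b = 5.16 m and side slope z = 1: A = (b + zy)y = (5.16 + 1×5.84)×5.84 = 64.24 m²; P = b + 2y√(1+z²) = 5.16 + 2×5.84×1.414 = 21.68 m.
Hydraulic radius R = A/P = 64.24/21.68 = 2.963 m.
V = (1/n) R^(2/3) √S = (1/0.036) × 2.963^(2/3) × √0.0077 = 5.029 m/s. Hydraulic depth D_h = A/T = 64.24/16.84 = 3.815 m.
Froude number Fr = V/√(g·D_h) = 5.029/√(9.81×3.815) = 0.822, which is less than 1, so the flow is subcritical.

subcritical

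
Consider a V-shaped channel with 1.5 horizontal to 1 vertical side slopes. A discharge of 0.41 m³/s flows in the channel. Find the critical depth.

y_c = 0.433 m

At critical depth, Q² T / (g A³) = 1, i.e. A³/T = Q²/g = 0.41²/9.81 = 0.01714.
Try y = 0.482 m: A³/T = 0.02927 — high.
Try y = 0.383 m: A³/T = 0.009271 — low.
Try y = 0.433 m: A³/T = 0.01712 — close enough.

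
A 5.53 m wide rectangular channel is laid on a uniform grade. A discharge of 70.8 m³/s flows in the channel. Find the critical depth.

For a rectangular channel, critical depth y_c = (q²/g)^(1/3) where q = Q/b = 70.8/5.53 = 12.8 m²/s.
So y_c = (12.8²/9.81)^(1/3) = 2.56 m.

y_c = 2.56 m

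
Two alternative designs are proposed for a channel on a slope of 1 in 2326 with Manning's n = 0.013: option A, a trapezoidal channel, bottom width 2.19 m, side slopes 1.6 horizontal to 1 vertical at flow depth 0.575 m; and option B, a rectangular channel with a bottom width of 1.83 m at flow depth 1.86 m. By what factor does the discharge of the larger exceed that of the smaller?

Channel A: With bottom width b = 2.19 m and side slope z = 1.6: A = (b + zy)y = (2.19 + 1.6×0.575)×0.575 = 1.788 m²; P = b + 2y√(1+z²) = 2.19 + 2×0.575×1.887 = 4.36 m. Hydraulic radius R = A/P = 1.788/4.36 = 0.4102 m. Q_A = (1/0.013)·1.788·0.4102^(2/3)·√0.0004299 = 1.575 m³/s.
Channel B: Flow area A = b·y = 1.83 × 1.86 = 3.404 m². Wetted perimeter P = b + 2y = 1.83 + 2×1.86 = 5.55 m. Hydraulic radius R = A/P = 3.404/5.55 = 0.6133 m. Q_B = (1/0.013)·3.404·0.6133^(2/3)·√0.0004299 = 3.919 m³/s.
The larger discharge is 3.919 m³/s and the smaller is 1.575 m³/s; the ratio is 2.49.

2.49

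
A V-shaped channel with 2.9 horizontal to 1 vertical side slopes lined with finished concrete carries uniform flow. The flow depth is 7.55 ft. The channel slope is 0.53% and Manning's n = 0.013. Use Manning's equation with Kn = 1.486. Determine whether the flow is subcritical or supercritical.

supercritical

For a triangular section with side slope z = 2.9: A = zy² = 2.9×7.55² = 165.3 ft²; P = 2y√(1+z²) = 2×7.55×3.068 = 46.32 ft.
Hydraulic radius R = A/P = 165.3/46.32 = 3.569 ft.
V = (1.486/n) R^(2/3) √S = (1.486/0.013) × 3.569^(2/3) × √0.0053 = 19.43 ft/s. Hydraulic depth D_h = A/T = 165.3/43.79 = 3.775 ft.
Froude number Fr = V/√(g·D_h) = 19.43/√(32.2×3.775) = 1.76, which is greater than 1, so the flow is supercritical.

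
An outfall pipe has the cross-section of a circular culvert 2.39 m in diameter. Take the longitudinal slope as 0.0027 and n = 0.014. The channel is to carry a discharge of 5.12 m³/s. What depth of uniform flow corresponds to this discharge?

y_n = 1.1 m

Manning's equation rearranged: A R^(2/3) = nQ / (1·√S) = 0.014 × 5.12 / (√0.0027) = 1.379.
Try y = 1.38 m: A R^(2/3) = 2.015 — over.
Try y = 0.784 m: A R^(2/3) = 0.74 — short.
Try y = 1.1 m: A R^(2/3) = 1.379 — matches.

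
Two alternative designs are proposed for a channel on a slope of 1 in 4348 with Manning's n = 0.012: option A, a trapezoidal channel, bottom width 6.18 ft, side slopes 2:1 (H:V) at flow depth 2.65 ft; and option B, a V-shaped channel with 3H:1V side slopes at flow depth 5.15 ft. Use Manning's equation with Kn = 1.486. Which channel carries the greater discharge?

Channel A: With bottom width b = 6.18 ft and side slope z = 2: A = (b + zy)y = (6.18 + 2×2.65)×2.65 = 30.42 ft²; P = b + 2y√(1+z²) = 6.18 + 2×2.65×2.236 = 18.03 ft. Hydraulic radius R = A/P = 30.42/18.03 = 1.687 ft. Q_A = (1.486/0.012)·30.42·1.687^(2/3)·√0.00023 = 80.97 ft³/s.
Channel B: For a triangular section with side slope z = 3: A = zy² = 3×5.15² = 79.57 ft²; P = 2y√(1+z²) = 2×5.15×3.162 = 32.57 ft. Hydraulic radius R = A/P = 79.57/32.57 = 2.443 ft. Q_B = (1.486/0.012)·79.57·2.443^(2/3)·√0.00023 = 271 ft³/s.
Q_A = 80.97 ft³/s vs Q_B = 271 ft³/s, so channel B carries more.

channel B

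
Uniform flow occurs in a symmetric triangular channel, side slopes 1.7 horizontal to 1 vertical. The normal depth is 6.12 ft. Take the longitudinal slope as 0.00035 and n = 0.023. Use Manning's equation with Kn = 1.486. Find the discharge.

For a triangular section with side slope z = 1.7: A = zy² = 1.7×6.12² = 63.67 ft²; P = 2y√(1+z²) = 2×6.12×1.972 = 24.14 ft.
Hydraulic radius R = A/P = 63.67/24.14 = 2.638 ft.
Manning's equation: Q = (1.486/n) A R^(2/3) S^(1/2) = (1.486/0.023) × 63.67 × 2.638^(2/3) × 0.00035^(1/2) = 147 ft³/s.

Q = 147 ft³/s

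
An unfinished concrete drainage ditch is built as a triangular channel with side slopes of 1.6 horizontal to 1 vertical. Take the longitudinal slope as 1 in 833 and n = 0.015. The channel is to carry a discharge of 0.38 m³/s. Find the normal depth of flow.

y_n = 0.528 m

Manning's equation rearranged: A R^(2/3) = nQ / (1·√S) = 0.015 × 0.38 / (√0.0012) = 0.1645.
Try y = 0.636 m: A R^(2/3) = 0.2701 — over.
Try y = 0.43 m: A R^(2/3) = 0.09512 — short.
Try y = 0.528 m: A R^(2/3) = 0.1645 — close enough.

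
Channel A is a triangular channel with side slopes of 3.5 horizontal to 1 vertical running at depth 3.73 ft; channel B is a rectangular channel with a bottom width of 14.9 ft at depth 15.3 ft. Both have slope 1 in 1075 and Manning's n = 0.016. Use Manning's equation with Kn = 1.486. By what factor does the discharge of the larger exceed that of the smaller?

Channel A: For a triangular section with side slope z = 3.5: A = zy² = 3.5×3.73² = 48.7 ft²; P = 2y√(1+z²) = 2×3.73×3.64 = 27.15 ft. Hydraulic radius R = A/P = 48.7/27.15 = 1.793 ft. Q_A = (1.486/0.016)·48.7·1.793^(2/3)·√0.0009302 = 203.6 ft³/s.
Channel B: Flow area A = b·y = 14.9 × 15.3 = 228 ft². Wetted perimeter P = b + 2y = 14.9 + 2×15.3 = 45.5 ft. Hydraulic radius R = A/P = 228/45.5 = 5.01 ft. Q_B = (1.486/0.016)·228·5.01^(2/3)·√0.0009302 = 1891 ft³/s.
The larger discharge is 1891 ft³/s and the smaller is 203.6 ft³/s; the ratio is 9.29.

9.29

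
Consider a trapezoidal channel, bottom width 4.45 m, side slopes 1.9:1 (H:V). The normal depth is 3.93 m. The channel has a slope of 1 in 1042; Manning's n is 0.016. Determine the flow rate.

Q = 153 m³/s

With bottom width b = 4.45 m and side slope z = 1.9: A = (b + zy)y = (4.45 + 1.9×3.93)×3.93 = 46.83 m²; P = b + 2y√(1+z²) = 4.45 + 2×3.93×2.147 = 21.33 m.
Hydraulic radius R = A/P = 46.83/21.33 = 2.196 m.
Manning's equation: Q = (1/n) A R^(2/3) S^(1/2) = (1/0.016) × 46.83 × 2.196^(2/3) × 0.0009597^(1/2) = 153 m³/s.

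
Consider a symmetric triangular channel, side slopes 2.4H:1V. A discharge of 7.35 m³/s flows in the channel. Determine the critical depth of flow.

At critical depth, Q² T / (g A³) = 1, i.e. A³/T = Q²/g = 7.35²/9.81 = 5.507.
At y = 1.38 m: A³/T = 14.41 — too large.
At y = 1.01 m: A³/T = 3.027 — too small.
At y = 1.14 m: A³/T = 5.545 — close enough.

y_c = 1.14 m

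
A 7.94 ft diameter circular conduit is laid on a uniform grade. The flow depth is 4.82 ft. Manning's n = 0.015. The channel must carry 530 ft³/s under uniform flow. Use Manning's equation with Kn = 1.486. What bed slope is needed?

S = 0.01

For a circular section of diameter D = 7.94 ft at depth y = 4.82 ft, the central angle is θ = 2 arccos(1 − 2y/D) = 3.573 rad. Then A = (D²/8)(θ − sin θ) = 31.45 ft² and P = Dθ/2 = 14.19 ft.
Hydraulic radius R = A/P = 31.45/14.19 = 2.217 ft.
From Manning's equation, S = [nQ / (1.486 A R^(2/3))]² = [0.015 × 530 / (1.486 × 31.45 × 2.217^(2/3))]² = 0.01.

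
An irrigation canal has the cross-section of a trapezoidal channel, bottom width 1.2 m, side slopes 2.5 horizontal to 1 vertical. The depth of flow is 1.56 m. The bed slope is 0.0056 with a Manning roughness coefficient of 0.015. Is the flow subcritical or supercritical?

supercritical

With bottom width b = 1.2 m and side slope z = 2.5: A = (b + zy)y = (1.2 + 2.5×1.56)×1.56 = 7.956 m²; P = b + 2y√(1+z²) = 1.2 + 2×1.56×2.693 = 9.601 m.
Hydraulic radius R = A/P = 7.956/9.601 = 0.8287 m.
V = (1/n) R^(2/3) √S = (1/0.015) × 0.8287^(2/3) × √0.0056 = 4.401 m/s. Hydraulic depth D_h = A/T = 7.956/9 = 0.884 m.
Froude number Fr = V/√(g·D_h) = 4.401/√(9.81×0.884) = 1.49, which is greater than 1, so the flow is supercritical.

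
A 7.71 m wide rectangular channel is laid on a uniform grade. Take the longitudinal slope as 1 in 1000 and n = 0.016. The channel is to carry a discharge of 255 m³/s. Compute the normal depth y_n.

y_n = 8.69 m

Manning's equation rearranged: A R^(2/3) = nQ / (1·√S) = 0.016 × 255 / (√0.001) = 129.
Trying y = 6.42 m: A R^(2/3) = 88.94 — low.
Trying y = 8.69 m: A R^(2/3) = 129 — matches.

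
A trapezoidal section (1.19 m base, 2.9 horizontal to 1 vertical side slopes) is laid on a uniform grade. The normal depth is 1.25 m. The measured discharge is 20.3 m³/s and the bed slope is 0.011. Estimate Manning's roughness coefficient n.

n = 0.024

With bottom width b = 1.19 m and side slope z = 2.9: A = (b + zy)y = (1.19 + 2.9×1.25)×1.25 = 6.019 m²; P = b + 2y√(1+z²) = 1.19 + 2×1.25×3.068 = 8.859 m.
Hydraulic radius R = A/P = 6.019/8.859 = 0.6794 m.
Rearranging Manning's equation: n = (1/Q) A R^(2/3) S^(1/2) = (1/20.3) × 6.019 × 0.6794^(2/3) × √0.011 = 0.024.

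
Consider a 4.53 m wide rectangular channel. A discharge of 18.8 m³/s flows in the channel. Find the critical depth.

y_c = 1.21 m

For a rectangular channel, critical depth y_c = (q²/g)^(1/3) where q = Q/b = 18.8/4.53 = 4.15 m²/s.
So y_c = (4.15²/9.81)^(1/3) = 1.21 m.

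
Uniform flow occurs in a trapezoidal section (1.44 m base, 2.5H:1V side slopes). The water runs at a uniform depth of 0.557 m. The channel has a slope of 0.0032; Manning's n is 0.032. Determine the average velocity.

V = 0.887 m/s

With bottom width b = 1.44 m and side slope z = 2.5: A = (b + zy)y = (1.44 + 2.5×0.557)×0.557 = 1.578 m²; P = b + 2y√(1+z²) = 1.44 + 2×0.557×2.693 = 4.44 m.
Hydraulic radius R = A/P = 1.578/4.44 = 0.3554 m.
From Manning's equation, V = (1/n) R^(2/3) S^(1/2) = (1/0.032) × 0.3554^(2/3) × 0.0032^(1/2) = 0.887 m/s.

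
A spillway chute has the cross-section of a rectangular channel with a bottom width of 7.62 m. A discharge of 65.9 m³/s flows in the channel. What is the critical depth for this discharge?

y_c = 1.97 m

For a rectangular channel, critical depth y_c = (q²/g)^(1/3) where q = Q/b = 65.9/7.62 = 8.648 m²/s.
So y_c = (8.648²/9.81)^(1/3) = 1.97 m.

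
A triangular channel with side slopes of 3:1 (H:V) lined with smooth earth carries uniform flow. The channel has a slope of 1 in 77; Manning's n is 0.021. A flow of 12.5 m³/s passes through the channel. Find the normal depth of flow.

y_n = 1.09 m

Manning's equation rearranged: A R^(2/3) = nQ / (1·√S) = 0.021 × 12.5 / (√0.01299) = 2.303.
Trying y = 0.913 m: A R^(2/3) = 1.431 — short.
Trying y = 1.26 m: A R^(2/3) = 3.379 — over.
Trying y = 1.09 m: A R^(2/3) = 2.296 — close enough.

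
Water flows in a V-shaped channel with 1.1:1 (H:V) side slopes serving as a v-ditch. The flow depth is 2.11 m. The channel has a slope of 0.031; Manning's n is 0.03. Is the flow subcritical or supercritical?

For a triangular section with side slope z = 1.1: A = zy² = 1.1×2.11² = 4.897 m²; P = 2y√(1+z²) = 2×2.11×1.487 = 6.273 m.
Hydraulic radius R = A/P = 4.897/6.273 = 0.7806 m.
V = (1/n) R^(2/3) √S = (1/0.03) × 0.7806^(2/3) × √0.031 = 4.976 m/s. Hydraulic depth D_h = A/T = 4.897/4.642 = 1.055 m.
Froude number Fr = V/√(g·D_h) = 4.976/√(9.81×1.055) = 1.55, which is greater than 1, so the flow is supercritical.

supercritical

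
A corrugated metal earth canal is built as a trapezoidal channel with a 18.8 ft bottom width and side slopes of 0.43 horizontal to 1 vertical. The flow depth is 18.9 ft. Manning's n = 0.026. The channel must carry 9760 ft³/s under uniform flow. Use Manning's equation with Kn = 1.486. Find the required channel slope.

With bottom width b = 18.8 ft and side slope z = 0.43: A = (b + zy)y = (18.8 + 0.43×18.9)×18.9 = 508.9 ft²; P = b + 2y√(1+z²) = 18.8 + 2×18.9×1.089 = 59.95 ft.
Hydraulic radius R = A/P = 508.9/59.95 = 8.49 ft.
From Manning's equation, S = [nQ / (1.486 A R^(2/3))]² = [0.026 × 9760 / (1.486 × 508.9 × 8.49^(2/3))]² = 0.0065.

S = 0.0065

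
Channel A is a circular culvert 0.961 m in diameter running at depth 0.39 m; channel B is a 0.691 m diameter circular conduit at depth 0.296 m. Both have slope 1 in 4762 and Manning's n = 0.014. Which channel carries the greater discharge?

channel A

Channel A: For a circular section of diameter D = 0.961 m at depth y = 0.39 m, the central angle is θ = 2 arccos(1 − 2y/D) = 2.763 rad. Then A = (D²/8)(θ − sin θ) = 0.2762 m² and P = Dθ/2 = 1.327 m. Hydraulic radius R = A/P = 0.2762/1.327 = 0.2081 m. Q_A = (1/0.014)·0.2762·0.2081^(2/3)·√0.00021 = 0.1004 m³/s.
Channel B: For a circular section of diameter D = 0.691 m at depth y = 0.296 m, the central angle is θ = 2 arccos(1 − 2y/D) = 2.854 rad. Then A = (D²/8)(θ − sin θ) = 0.1534 m² and P = Dθ/2 = 0.9861 m. Hydraulic radius R = A/P = 0.1534/0.9861 = 0.1556 m. Q_B = (1/0.014)·0.1534·0.1556^(2/3)·√0.00021 = 0.04594 m³/s.
Q_A = 0.1004 m³/s vs Q_B = 0.04594 m³/s, so channel A carries more.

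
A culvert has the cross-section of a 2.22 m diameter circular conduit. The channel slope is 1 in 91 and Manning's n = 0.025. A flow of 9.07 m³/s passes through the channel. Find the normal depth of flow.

Manning's equation rearranged: A R^(2/3) = nQ / (1·√S) = 0.025 × 9.07 / (√0.01099) = 2.163.
Try y = 1.76 m: A R^(2/3) = 2.532 — too large.
Try y = 1.23 m: A R^(2/3) = 1.549 — too small.
Try y = 1.54 m: A R^(2/3) = 2.163 — ≈ 2.163.

y_n = 1.54 m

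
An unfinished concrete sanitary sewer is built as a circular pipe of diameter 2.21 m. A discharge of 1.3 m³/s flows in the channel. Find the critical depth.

y_c = 0.519 m

At critical depth, Q² T / (g A³) = 1, i.e. A³/T = Q²/g = 1.3²/9.81 = 0.1723.
At y = 0.458 m: A³/T = 0.1059 — too small.
At y = 0.637 m: A³/T = 0.3833 — too large.
At y = 0.519 m: A³/T = 0.1727 — ≈ 0.1723.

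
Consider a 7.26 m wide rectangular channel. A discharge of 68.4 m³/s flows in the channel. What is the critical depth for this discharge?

y_c = 2.08 m

For a rectangular channel, critical depth y_c = (q²/g)^(1/3) where q = Q/b = 68.4/7.26 = 9.421 m²/s.
So y_c = (9.421²/9.81)^(1/3) = 2.08 m.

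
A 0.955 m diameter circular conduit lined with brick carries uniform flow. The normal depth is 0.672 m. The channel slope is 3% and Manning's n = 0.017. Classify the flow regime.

supercritical

For a circular section of diameter D = 0.955 m at depth y = 0.672 m, the central angle is θ = 2 arccos(1 − 2y/D) = 3.981 rad. Then A = (D²/8)(θ − sin θ) = 0.5386 m² and P = Dθ/2 = 1.901 m.
Hydraulic radius R = A/P = 0.5386/1.901 = 0.2834 m.
V = (1/n) R^(2/3) √S = (1/0.017) × 0.2834^(2/3) × √0.03 = 4.396 m/s. Hydraulic depth D_h = A/T = 0.5386/0.8722 = 0.6176 m.
Froude number Fr = V/√(g·D_h) = 4.396/√(9.81×0.6176) = 1.79, which is greater than 1, so the flow is supercritical.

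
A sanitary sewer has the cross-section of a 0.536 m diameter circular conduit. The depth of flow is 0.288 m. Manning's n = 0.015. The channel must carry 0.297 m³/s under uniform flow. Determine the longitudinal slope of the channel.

For a circular section of diameter D = 0.536 m at depth y = 0.288 m, the central angle is θ = 2 arccos(1 − 2y/D) = 3.291 rad. Then A = (D²/8)(θ − sin θ) = 0.1235 m² and P = Dθ/2 = 0.882 m.
Hydraulic radius R = A/P = 0.1235/0.882 = 0.1401 m.
From Manning's equation, S = [nQ / (1 A R^(2/3))]² = [0.015 × 0.297 / (1 × 0.1235 × 0.1401^(2/3))]² = 0.0179.

S = 0.0179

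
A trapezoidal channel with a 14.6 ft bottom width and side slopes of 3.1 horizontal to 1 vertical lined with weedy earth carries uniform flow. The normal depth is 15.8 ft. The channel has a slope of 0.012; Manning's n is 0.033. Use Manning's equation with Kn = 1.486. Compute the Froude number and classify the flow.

supercritical

With bottom width b = 14.6 ft and side slope z = 3.1: A = (b + zy)y = (14.6 + 3.1×15.8)×15.8 = 1005 ft²; P = b + 2y√(1+z²) = 14.6 + 2×15.8×3.257 = 117.5 ft.
Hydraulic radius R = A/P = 1005/117.5 = 8.547 ft.
V = (1.486/n) R^(2/3) √S = (1.486/0.033) × 8.547^(2/3) × √0.012 = 20.62 ft/s. Hydraulic depth D_h = A/T = 1005/112.6 = 8.925 ft.
Froude number Fr = V/√(g·D_h) = 20.62/√(32.2×8.925) = 1.22, which is greater than 1, so the flow is supercritical.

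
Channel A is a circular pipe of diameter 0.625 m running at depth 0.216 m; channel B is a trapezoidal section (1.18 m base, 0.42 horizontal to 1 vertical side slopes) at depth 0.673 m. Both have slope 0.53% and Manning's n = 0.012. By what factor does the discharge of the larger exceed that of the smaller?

Channel A: For a circular section of diameter D = 0.625 m at depth y = 0.216 m, the central angle is θ = 2 arccos(1 − 2y/D) = 2.514 rad. Then A = (D²/8)(θ − sin θ) = 0.09406 m² and P = Dθ/2 = 0.7855 m. Hydraulic radius R = A/P = 0.09406/0.7855 = 0.1197 m. Q_A = (1/0.012)·0.09406·0.1197^(2/3)·√0.0053 = 0.1386 m³/s.
Channel B: With bottom width b = 1.18 m and side slope z = 0.42: A = (b + zy)y = (1.18 + 0.42×0.673)×0.673 = 0.9844 m²; P = b + 2y√(1+z²) = 1.18 + 2×0.673×1.085 = 2.64 m. Hydraulic radius R = A/P = 0.9844/2.64 = 0.3729 m. Q_B = (1/0.012)·0.9844·0.3729^(2/3)·√0.0053 = 3.094 m³/s.
The larger discharge is 3.094 m³/s and the smaller is 0.1386 m³/s; the ratio is 22.3.

22.3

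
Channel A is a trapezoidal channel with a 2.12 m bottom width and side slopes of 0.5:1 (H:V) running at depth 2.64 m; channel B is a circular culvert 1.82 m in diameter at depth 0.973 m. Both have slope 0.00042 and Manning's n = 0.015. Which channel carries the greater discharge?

channel A

Channel A: With bottom width b = 2.12 m and side slope z = 0.5: A = (b + zy)y = (2.12 + 0.5×2.64)×2.64 = 9.082 m²; P = b + 2y√(1+z²) = 2.12 + 2×2.64×1.118 = 8.023 m. Hydraulic radius R = A/P = 9.082/8.023 = 1.132 m. Q_A = (1/0.015)·9.082·1.132^(2/3)·√0.00042 = 13.48 m³/s.
Channel B: For a circular section of diameter D = 1.82 m at depth y = 0.973 m, the central angle is θ = 2 arccos(1 − 2y/D) = 3.28 rad. Then A = (D²/8)(θ − sin θ) = 1.415 m² and P = Dθ/2 = 2.985 m. Hydraulic radius R = A/P = 1.415/2.985 = 0.4742 m. Q_B = (1/0.015)·1.415·0.4742^(2/3)·√0.00042 = 1.176 m³/s.
Q_A = 13.48 m³/s vs Q_B = 1.176 m³/s, so channel A carries more.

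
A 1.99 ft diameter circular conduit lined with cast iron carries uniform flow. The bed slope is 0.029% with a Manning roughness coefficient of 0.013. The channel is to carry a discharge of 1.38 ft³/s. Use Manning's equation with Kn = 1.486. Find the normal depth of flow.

Manning's equation rearranged: A R^(2/3) = nQ / (1.486·√S) = 0.013 × 1.38 / (1.486 × √0.00029) = 0.7089.
At y = 0.934 ft: A R^(2/3) = 0.8757 — high.
At y = 0.61 ft: A R^(2/3) = 0.3987 — low.
At y = 0.829 ft: A R^(2/3) = 0.7085 — ≈ 0.7089.

y_n = 0.829 ft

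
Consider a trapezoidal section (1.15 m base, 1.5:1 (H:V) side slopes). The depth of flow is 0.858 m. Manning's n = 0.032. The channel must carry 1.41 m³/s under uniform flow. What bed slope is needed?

S = 0.0012

With bottom width b = 1.15 m and side slope z = 1.5: A = (b + zy)y = (1.15 + 1.5×0.858)×0.858 = 2.091 m²; P = b + 2y√(1+z²) = 1.15 + 2×0.858×1.803 = 4.244 m.
Hydraulic radius R = A/P = 2.091/4.244 = 0.4927 m.
From Manning's equation, S = [nQ / (1 A R^(2/3))]² = [0.032 × 1.41 / (1 × 2.091 × 0.4927^(2/3))]² = 0.0012.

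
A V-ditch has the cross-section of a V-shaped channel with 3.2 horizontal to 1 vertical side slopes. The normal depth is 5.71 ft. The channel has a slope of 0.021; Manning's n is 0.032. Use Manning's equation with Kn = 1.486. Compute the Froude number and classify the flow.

supercritical

For a triangular section with side slope z = 3.2: A = zy² = 3.2×5.71² = 104.3 ft²; P = 2y√(1+z²) = 2×5.71×3.353 = 38.29 ft.
Hydraulic radius R = A/P = 104.3/38.29 = 2.725 ft.
V = (1.486/n) R^(2/3) √S = (1.486/0.032) × 2.725^(2/3) × √0.021 = 13.13 ft/s. Hydraulic depth D_h = A/T = 104.3/36.54 = 2.855 ft.
Froude number Fr = V/√(g·D_h) = 13.13/√(32.2×2.855) = 1.37, which is greater than 1, so the flow is supercritical.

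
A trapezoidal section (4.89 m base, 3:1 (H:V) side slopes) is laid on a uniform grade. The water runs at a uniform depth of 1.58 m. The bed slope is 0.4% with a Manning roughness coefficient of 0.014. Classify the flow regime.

With bottom width b = 4.89 m and side slope z = 3: A = (b + zy)y = (4.89 + 3×1.58)×1.58 = 15.22 m²; P = b + 2y√(1+z²) = 4.89 + 2×1.58×3.162 = 14.88 m.
Hydraulic radius R = A/P = 15.22/14.88 = 1.022 m.
V = (1/n) R^(2/3) √S = (1/0.014) × 1.022^(2/3) × √0.004 = 4.585 m/s. Hydraulic depth D_h = A/T = 15.22/14.37 = 1.059 m.
Froude number Fr = V/√(g·D_h) = 4.585/√(9.81×1.059) = 1.42, which is greater than 1, so the flow is supercritical.

supercritical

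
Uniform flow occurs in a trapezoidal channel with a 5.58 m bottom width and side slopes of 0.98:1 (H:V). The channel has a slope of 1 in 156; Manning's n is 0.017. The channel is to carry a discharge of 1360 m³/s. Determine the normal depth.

y_n = 8.36 m

Manning's equation rearranged: A R^(2/3) = nQ / (1·√S) = 0.017 × 1360 / (√0.00641) = 288.8.
Trying y = 10.6 m: A R^(2/3) = 481.6 — too large.
Trying y = 6.63 m: A R^(2/3) = 178.1 — too small.
Trying y = 8.36 m: A R^(2/3) = 288.8 — close enough.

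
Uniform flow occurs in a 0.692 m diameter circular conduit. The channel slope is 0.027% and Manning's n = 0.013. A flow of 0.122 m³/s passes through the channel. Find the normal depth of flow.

Manning's equation rearranged: A R^(2/3) = nQ / (1·√S) = 0.013 × 0.122 / (√0.00027) = 0.09652.
Try y = 0.362 m: A R^(2/3) = 0.06299 — too small.
Try y = 0.539 m: A R^(2/3) = 0.1111 — too large.
Try y = 0.48 m: A R^(2/3) = 0.0966 — close enough.

y_n = 0.48 m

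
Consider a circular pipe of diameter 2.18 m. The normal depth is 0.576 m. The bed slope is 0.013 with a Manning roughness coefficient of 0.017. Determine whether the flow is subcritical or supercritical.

supercritical

For a circular section of diameter D = 2.18 m at depth y = 0.576 m, the central angle is θ = 2 arccos(1 − 2y/D) = 2.159 rad. Then A = (D²/8)(θ − sin θ) = 0.7888 m² and P = Dθ/2 = 2.354 m.
Hydraulic radius R = A/P = 0.7888/2.354 = 0.3351 m.
V = (1/n) R^(2/3) √S = (1/0.017) × 0.3351^(2/3) × √0.013 = 3.236 m/s. Hydraulic depth D_h = A/T = 0.7888/1.922 = 0.4103 m.
Froude number Fr = V/√(g·D_h) = 3.236/√(9.81×0.4103) = 1.61, which is greater than 1, so the flow is supercritical.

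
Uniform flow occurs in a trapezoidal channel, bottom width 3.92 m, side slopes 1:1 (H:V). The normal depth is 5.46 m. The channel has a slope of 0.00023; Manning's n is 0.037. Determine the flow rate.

With bottom width b = 3.92 m and side slope z = 1: A = (b + zy)y = (3.92 + 1×5.46)×5.46 = 51.21 m²; P = b + 2y√(1+z²) = 3.92 + 2×5.46×1.414 = 19.36 m.
Hydraulic radius R = A/P = 51.21/19.36 = 2.645 m.
Manning's equation: Q = (1/n) A R^(2/3) S^(1/2) = (1/0.037) × 51.21 × 2.645^(2/3) × 0.00023^(1/2) = 40.1 m³/s.

Q = 40.1 m³/s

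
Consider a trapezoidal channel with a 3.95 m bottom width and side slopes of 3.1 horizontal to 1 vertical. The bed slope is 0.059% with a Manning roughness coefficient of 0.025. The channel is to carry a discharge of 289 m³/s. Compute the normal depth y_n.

Manning's equation rearranged: A R^(2/3) = nQ / (1·√S) = 0.025 × 289 / (√0.00059) = 297.4.
At y = 6.64 m: A R^(2/3) = 372 — too large.
At y = 6.06 m: A R^(2/3) = 297.5 — matches.

y_n = 6.06 m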